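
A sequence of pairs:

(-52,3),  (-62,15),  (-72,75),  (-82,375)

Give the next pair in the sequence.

First slot: −10 each step, so -52, -62, -72, -82 → -92.
Second slot: 3, 15, 75, 375 → 1875 (×5 each step).
So the next pair is (-92,1875).

(-92,1875)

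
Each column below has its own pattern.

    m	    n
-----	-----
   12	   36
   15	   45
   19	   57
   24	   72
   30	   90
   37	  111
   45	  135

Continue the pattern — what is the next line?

54  162

Column m goes 12, 15, 19, 24, 30, 37, 45 → 54 (differences are 3, 4, 5, … (increasing by 1 each time)).
Column n: 36, 45, 57, 72, 90, 111, 135 → 162 (always 3 × the column m).
Putting it together: 54  162.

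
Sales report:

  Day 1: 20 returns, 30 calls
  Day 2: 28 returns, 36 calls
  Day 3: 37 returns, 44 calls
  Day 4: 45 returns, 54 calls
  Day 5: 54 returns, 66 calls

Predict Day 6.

62 returns, 80 calls

For the returns, alternating steps +8, +9, +8, +9, …: 20, 28, 37, 45, 54 → 62.
For the calls, differences are 6, 8, 10, … (increasing by 2 each time): 30, 36, 44, 54, 66 → 80.
Putting it together: 62 returns, 80 calls.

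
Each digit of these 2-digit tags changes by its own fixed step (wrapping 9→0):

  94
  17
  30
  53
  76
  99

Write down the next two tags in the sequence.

12, 35

First digit: +2 each step, mod 10; 9, 1, 3, 5, 7, 9 → 1 → 3.
Second digit: +3 each step, mod 10, so 4, 7, 0, 3, 6, 9 → 2 → 5.
So the next two tags are 12 and 35.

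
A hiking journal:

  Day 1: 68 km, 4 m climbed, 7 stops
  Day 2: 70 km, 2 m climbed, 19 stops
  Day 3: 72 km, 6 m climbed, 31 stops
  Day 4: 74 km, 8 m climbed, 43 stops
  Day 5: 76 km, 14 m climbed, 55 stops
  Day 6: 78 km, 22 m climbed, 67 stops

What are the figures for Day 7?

80 km, 36 m climbed, 79 stops

Km: 68, 70, 72, 74, 76, 78 → 80 (+2 each step).
M climbed: each term is the sum of the two before it; 4, 2, 6, 8, 14, 22 → 36.
For the stops, +12 each step: 7, 19, 31, 43, 55, 67 → 79.
So the next line is 80 km, 36 m climbed, 79 stops.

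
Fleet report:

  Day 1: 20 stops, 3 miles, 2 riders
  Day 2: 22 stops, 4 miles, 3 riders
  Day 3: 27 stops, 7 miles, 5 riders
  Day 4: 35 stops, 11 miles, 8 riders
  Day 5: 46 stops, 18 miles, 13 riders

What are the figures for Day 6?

Stops — differences are 2, 5, 8, … (increasing by 3 each time): 20, 22, 27, 35, 46 → 60.
Miles — each term is the sum of the two before it: 3, 4, 7, 11, 18 → 29.
Riders goes 2, 3, 5, 8, 13 → 21 (each term is the sum of the two before it).
So the next line is 60 stops, 29 miles, 21 riders.

60 stops, 29 miles, 21 riders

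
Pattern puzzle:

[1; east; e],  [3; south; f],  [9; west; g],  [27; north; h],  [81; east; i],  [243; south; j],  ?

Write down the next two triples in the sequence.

[729; west; k], [2187; north; l]

First entry: 1, 3, 9, 27, 81, 243 → 729 → 2187 (×3 each step).
Direction: east, south, west, north, east, south → west → north (repeats east → south → west → north).
Letter: letters move forward 1 place in the alphabet, so e, f, g, h, i, j → k → l.
Putting the parts together: [729; west; k] and then [2187; north; l].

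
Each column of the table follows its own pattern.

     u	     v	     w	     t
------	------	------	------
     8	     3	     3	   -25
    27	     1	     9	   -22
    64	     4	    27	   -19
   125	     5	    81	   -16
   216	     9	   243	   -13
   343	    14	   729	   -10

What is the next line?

512  23  2187  -7

Column u: perfect cubes: 2³, 3³, 4³, …, so 8, 27, 64, 125, 216, 343 → 512.
Column v — each term is the sum of the two before it: 3, 1, 4, 5, 9, 14 → 23.
For the column w, ×3 each step: 3, 9, 27, 81, 243, 729 → 2187.
Column t: -25, -22, -19, -16, -13, -10 → -7 (+3 each step).
So the next line is 512  23  2187  -7.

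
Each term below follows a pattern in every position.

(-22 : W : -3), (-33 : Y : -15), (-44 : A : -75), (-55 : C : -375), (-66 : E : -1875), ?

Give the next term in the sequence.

First part goes -22, -33, -44, -55, -66 → -77 (−11 each step).
Letter goes W, Y, A, C, E → G (letters move forward 2 places in the alphabet, wrapping Z→A).
Third part: ×5 each step; -3, -15, -75, -375, -1875 → -9375.
Combining the parts gives (-77 : G : -9375).

(-77 : G : -9375)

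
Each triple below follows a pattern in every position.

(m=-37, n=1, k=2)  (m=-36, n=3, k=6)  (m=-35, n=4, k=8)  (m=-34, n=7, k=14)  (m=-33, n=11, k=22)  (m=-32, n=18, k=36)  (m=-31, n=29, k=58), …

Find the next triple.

(m=-30, n=47, k=94)

M: +1 each step, so -37, -36, -35, -34, -33, -32, -31 → -30.
N — each term is the sum of the two before it: 1, 3, 4, 7, 11, 18, 29 → 47.
K: always 2 × the n; 2, 6, 8, 14, 22, 36, 58 → 94.
Combining the parts gives (m=-30, n=47, k=94).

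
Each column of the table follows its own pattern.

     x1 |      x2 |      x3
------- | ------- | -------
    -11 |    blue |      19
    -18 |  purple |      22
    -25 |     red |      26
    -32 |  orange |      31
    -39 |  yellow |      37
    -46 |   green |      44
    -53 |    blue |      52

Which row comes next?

Column x1: −7 each step; -11, -18, -25, -32, -39, -46, -53 → -60.
For the column x2, repeats blue → purple → red → orange → yellow → green: blue, purple, red, orange, yellow, green, blue → purple.
Column x3: differences are 3, 4, 5, … (increasing by 1 each time), so 19, 22, 26, 31, 37, 44, 52 → 61.
So the next row is -60  purple  61.

-60  purple  61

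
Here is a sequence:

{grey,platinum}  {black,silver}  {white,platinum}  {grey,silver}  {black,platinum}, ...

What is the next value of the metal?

Shade: repeats grey → black → white; grey, black, white, grey, black → white.
Metal goes platinum, silver, platinum, silver, platinum → silver (alternates platinum ↔ silver).

silver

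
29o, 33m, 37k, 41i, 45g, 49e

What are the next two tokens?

53c then 57a

First component — +4 each step: 29, 33, 37, 41, 45, 49 → 53 → 57.
For the letter, letters move back 2 places in the alphabet: o, m, k, i, g, e → c → a.
Putting the parts together: 53c and then 57a.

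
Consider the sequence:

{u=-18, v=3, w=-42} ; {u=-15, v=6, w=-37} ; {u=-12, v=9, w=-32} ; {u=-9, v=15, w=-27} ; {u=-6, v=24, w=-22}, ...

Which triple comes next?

{u=-3, v=39, w=-17}

U: +3 each step; -18, -15, -12, -9, -6 → -3.
V: each term is the sum of the two before it, so 3, 6, 9, 15, 24 → 39.
W goes -42, -37, -32, -27, -22 → -17 (+5 each step).
So the next triple is {u=-3, v=39, w=-17}.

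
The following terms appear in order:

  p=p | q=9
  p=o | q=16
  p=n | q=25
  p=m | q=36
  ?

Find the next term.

p=l | q=49

P: letters move back 1 place in the alphabet; p, o, n, m → l.
For the q, perfect squares: 3², 4², 5², …: 9, 16, 25, 36 → 49.
Putting it together: p=l | q=49.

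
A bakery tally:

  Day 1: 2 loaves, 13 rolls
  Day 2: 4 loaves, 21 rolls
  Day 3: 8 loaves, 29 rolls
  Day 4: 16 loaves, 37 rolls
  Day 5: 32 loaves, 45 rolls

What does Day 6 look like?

64 loaves, 53 rolls

Loaves: 2, 4, 8, 16, 32 → 64 (×2 each step).
Rolls goes 13, 21, 29, 37, 45 → 53 (+8 each step).
Putting it together: 64 loaves, 53 rolls.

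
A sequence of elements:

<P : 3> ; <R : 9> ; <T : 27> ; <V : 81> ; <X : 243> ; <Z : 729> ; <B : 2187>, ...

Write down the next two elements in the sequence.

<D : 6561>, <F : 19683>

For the letter, letters move forward 2 places in the alphabet, wrapping Z→A: P, R, T, V, X, Z, B → D → F.
Second value: ×3 each step, so 3, 9, 27, 81, 243, 729, 2187 → 6561 → 19683.
So the next two elements are <D : 6561> and <F : 19683>.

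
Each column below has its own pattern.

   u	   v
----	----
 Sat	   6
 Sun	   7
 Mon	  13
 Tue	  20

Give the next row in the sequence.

Wed  33

Column u: Sat, Sun, Mon, Tue → Wed (runs through the weekdays Mon→Sun).
Column v: 6, 7, 13, 20 → 33 (each term is the sum of the two before it).
Putting it together: Wed  33.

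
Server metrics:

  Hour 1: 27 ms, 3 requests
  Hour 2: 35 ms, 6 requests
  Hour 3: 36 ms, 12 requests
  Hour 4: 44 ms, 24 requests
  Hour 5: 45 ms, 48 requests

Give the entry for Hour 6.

Ms: alternating steps +8, +1, +8, +1, …; 27, 35, 36, 44, 45 → 53.
Requests: 3, 6, 12, 24, 48 → 96 (×2 each step).
Putting it together: 53 ms, 96 requests.

53 ms, 96 requests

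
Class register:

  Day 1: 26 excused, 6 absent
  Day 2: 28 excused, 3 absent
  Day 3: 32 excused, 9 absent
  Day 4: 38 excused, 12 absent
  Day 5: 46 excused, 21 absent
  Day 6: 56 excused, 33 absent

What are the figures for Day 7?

68 excused, 54 absent

Excused: differences are 2, 4, 6, … (increasing by 2 each time), so 26, 28, 32, 38, 46, 56 → 68.
Absent goes 6, 3, 9, 12, 21, 33 → 54 (each term is the sum of the two before it).
Putting it together: 68 excused, 54 absent.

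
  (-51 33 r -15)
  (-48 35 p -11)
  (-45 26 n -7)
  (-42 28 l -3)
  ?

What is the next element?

For the first entry, +3 each step: -51, -48, -45, -42 → -39.
Second entry: alternating steps +2, −9, +2, −9, …, so 33, 35, 26, 28 → 19.
Letter: letters move back 2 places in the alphabet, so r, p, n, l → j.
Fourth entry: +4 each step; -15, -11, -7, -3 → 1.
So the next element is (-39 19 j 1).

(-39 19 j 1)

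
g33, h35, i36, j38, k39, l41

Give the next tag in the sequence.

m42

Letter — letters move forward 1 place in the alphabet: g, h, i, j, k, l → m.
Second component: alternating steps +2, +1, +2, +1, …; 33, 35, 36, 38, 39, 41 → 42.
Putting it together: m42.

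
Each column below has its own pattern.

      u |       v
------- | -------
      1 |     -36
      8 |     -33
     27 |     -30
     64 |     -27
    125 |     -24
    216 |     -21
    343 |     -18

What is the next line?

512  -15

For the column u, perfect cubes: 1³, 2³, 3³, …: 1, 8, 27, 64, 125, 216, 343 → 512.
Column v: +3 each step; -36, -33, -30, -27, -24, -21, -18 → -15.
So the next line is 512  -15.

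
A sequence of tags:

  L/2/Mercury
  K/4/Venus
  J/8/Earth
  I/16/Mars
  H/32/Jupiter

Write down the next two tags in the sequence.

G/64/Saturn, F/128/Uranus

Letter: letters move back 1 place in the alphabet, so L, K, J, I, H → G → F.
Second component — ×2 each step: 2, 4, 8, 16, 32 → 64 → 128.
Planet: runs through the planets Mercury→Neptune; Mercury, Venus, Earth, Mars, Jupiter → Saturn → Uranus.
Putting the parts together: G/64/Saturn and then F/128/Uranus.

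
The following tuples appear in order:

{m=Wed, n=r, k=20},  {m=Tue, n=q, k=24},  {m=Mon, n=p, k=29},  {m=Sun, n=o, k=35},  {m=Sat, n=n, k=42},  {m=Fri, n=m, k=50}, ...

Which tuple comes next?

For the m, runs backward through the weekdays Mon→Sun: Wed, Tue, Mon, Sun, Sat, Fri → Thu.
N — letters move back 1 place in the alphabet: r, q, p, o, n, m → l.
K: 20, 24, 29, 35, 42, 50 → 59 (differences are 4, 5, 6, … (increasing by 1 each time)).
Putting it together: {m=Thu, n=l, k=59}.

{m=Thu, n=l, k=59}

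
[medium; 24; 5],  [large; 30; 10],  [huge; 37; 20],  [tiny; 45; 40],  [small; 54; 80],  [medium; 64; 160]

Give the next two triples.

For the size, repeats medium → large → huge → tiny → small: medium, large, huge, tiny, small, medium → large → huge.
Second component goes 24, 30, 37, 45, 54, 64 → 75 → 87 (differences are 6, 7, 8, … (increasing by 1 each time)).
Third component: ×2 each step; 5, 10, 20, 40, 80, 160 → 320 → 640.
So the next two triples are [large; 75; 320] and [huge; 87; 640].

[large; 75; 320], [huge; 87; 640]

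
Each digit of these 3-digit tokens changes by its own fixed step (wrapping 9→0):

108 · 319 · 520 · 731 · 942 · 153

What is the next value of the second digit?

6

First digit: +2 each step, mod 10; 1, 3, 5, 7, 9, 1 → 3.
Second digit: 0, 1, 2, 3, 4, 5 → 6 (+1 each step, mod 10).
Third digit: 8, 9, 0, 1, 2, 3 → 4 (+1 each step, mod 10).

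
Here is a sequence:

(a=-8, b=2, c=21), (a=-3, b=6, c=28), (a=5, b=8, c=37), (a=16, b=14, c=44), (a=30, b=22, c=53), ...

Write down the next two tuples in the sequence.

A: differences are 5, 8, 11, … (increasing by 3 each time), so -8, -3, 5, 16, 30 → 47 → 67.
B: each term is the sum of the two before it; 2, 6, 8, 14, 22 → 36 → 58.
C: 21, 28, 37, 44, 53 → 60 → 69 (alternating steps +7, +9, +7, +9, …).
Putting the parts together: (a=47, b=36, c=60) and then (a=67, b=58, c=69).

(a=47, b=36, c=60), (a=67, b=58, c=69)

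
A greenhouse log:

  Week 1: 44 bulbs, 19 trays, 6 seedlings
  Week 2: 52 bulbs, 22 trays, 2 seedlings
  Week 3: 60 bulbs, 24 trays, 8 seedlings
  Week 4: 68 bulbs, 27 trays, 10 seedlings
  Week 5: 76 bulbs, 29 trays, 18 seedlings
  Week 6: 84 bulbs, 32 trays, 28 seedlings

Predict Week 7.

92 bulbs, 34 trays, 46 seedlings

For the bulbs, +8 each step: 44, 52, 60, 68, 76, 84 → 92.
Trays: alternating steps +3, +2, +3, +2, …, so 19, 22, 24, 27, 29, 32 → 34.
For the seedlings, each term is the sum of the two before it: 6, 2, 8, 10, 18, 28 → 46.
So the next record is 92 bulbs, 34 trays, 46 seedlings.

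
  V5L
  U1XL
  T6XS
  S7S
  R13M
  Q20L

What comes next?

For the letter, letters move back 1 place in the alphabet: V, U, T, S, R, Q → P.
Second component goes 5, 1, 6, 7, 13, 20 → 33 (each term is the sum of the two before it).
Size goes L, XL, XS, S, M, L → XL (repeats L → XL → XS → S → M).
Putting it together: P33XL.

P33XL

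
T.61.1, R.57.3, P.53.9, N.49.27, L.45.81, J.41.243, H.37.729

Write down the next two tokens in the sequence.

For the letter, letters move back 2 places in the alphabet: T, R, P, N, L, J, H → F → D.
Second component: −4 each step, so 61, 57, 53, 49, 45, 41, 37 → 33 → 29.
Third component: ×3 each step, so 1, 3, 9, 27, 81, 243, 729 → 2187 → 6561.
So the next two tokens are F.33.2187 and D.29.6561.

F.33.2187 then D.29.6561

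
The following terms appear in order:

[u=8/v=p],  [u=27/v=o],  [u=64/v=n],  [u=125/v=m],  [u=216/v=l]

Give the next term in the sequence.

[u=343/v=k]

For the u, perfect cubes: 2³, 3³, 4³, …: 8, 27, 64, 125, 216 → 343.
V: letters move back 1 place in the alphabet, so p, o, n, m, l → k.
So the next term is [u=343/v=k].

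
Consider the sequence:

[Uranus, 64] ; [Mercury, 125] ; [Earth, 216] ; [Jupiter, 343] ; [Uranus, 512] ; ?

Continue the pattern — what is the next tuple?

Planet goes Uranus, Mercury, Earth, Jupiter, Uranus → Mercury (repeats Uranus → Mercury → Earth → Jupiter).
Second value goes 64, 125, 216, 343, 512 → 729 (perfect cubes: 4³, 5³, 6³, …).
Putting it together: [Mercury, 729].

[Mercury, 729]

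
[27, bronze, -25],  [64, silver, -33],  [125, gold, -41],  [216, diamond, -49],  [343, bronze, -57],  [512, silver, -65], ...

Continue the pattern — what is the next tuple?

[729, gold, -73]

First value: perfect cubes: 3³, 4³, 5³, …; 27, 64, 125, 216, 343, 512 → 729.
Rank goes bronze, silver, gold, diamond, bronze, silver → gold (repeats bronze → silver → gold → diamond).
Third value goes -25, -33, -41, -49, -57, -65 → -73 (−8 each step).
Combining the parts gives [729, gold, -73].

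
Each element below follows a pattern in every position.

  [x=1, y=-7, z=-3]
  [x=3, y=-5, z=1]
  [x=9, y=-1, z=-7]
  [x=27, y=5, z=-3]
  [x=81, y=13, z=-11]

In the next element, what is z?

-7

Z: alternating steps +4, −8, +4, −8, …, so -3, 1, -7, -3, -11 → -7.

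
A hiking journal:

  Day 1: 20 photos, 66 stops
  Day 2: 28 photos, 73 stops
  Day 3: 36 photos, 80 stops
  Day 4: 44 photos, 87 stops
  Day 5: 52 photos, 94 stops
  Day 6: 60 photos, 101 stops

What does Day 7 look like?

For the photos, +8 each step: 20, 28, 36, 44, 52, 60 → 68.
Stops — +7 each step: 66, 73, 80, 87, 94, 101 → 108.
Putting it together: 68 photos, 108 stops.

68 photos, 108 stops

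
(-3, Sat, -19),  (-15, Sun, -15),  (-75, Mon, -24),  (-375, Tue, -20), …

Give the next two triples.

(-1875, Wed, -29), (-9375, Thu, -25)

First coordinate: -3, -15, -75, -375 → -1875 → -9375 (×5 each step).
Day: runs through the weekdays Mon→Sun, so Sat, Sun, Mon, Tue → Wed → Thu.
For the third coordinate, alternating steps +4, −9, +4, −9, …: -19, -15, -24, -20 → -29 → -25.
So the next two triples are (-1875, Wed, -29) and (-9375, Thu, -25).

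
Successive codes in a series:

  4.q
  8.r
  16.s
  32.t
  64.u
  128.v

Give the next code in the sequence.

256.w

First component: ×2 each step; 4, 8, 16, 32, 64, 128 → 256.
Letter: q, r, s, t, u, v → w (letters move forward 1 place in the alphabet).
So the next code is 256.w.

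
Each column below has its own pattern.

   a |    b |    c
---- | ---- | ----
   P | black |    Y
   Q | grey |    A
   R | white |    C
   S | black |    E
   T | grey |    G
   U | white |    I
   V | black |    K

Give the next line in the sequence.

Column a: P, Q, R, S, T, U, V → W (letters move forward 1 place in the alphabet).
Column b: repeats black → grey → white; black, grey, white, black, grey, white, black → grey.
Column c — letters move forward 2 places in the alphabet, wrapping Z→A: Y, A, C, E, G, I, K → M.
So the next line is W  grey  M.

W  grey  M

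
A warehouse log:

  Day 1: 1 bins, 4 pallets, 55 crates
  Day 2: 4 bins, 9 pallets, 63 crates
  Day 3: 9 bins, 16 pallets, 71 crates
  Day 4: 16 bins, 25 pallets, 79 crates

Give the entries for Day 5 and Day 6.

25 bins, 36 pallets, 87 crates; 36 bins, 49 pallets, 95 crates

Bins — perfect squares: 1², 2², 3², …: 1, 4, 9, 16 → 25 → 36.
Pallets: 4, 9, 16, 25 → 36 → 49 (perfect squares: 2², 3², 4², …).
Crates: +8 each step; 55, 63, 71, 79 → 87 → 95.
Putting the parts together: 25 bins, 36 pallets, 87 crates and then 36 bins, 49 pallets, 95 crates.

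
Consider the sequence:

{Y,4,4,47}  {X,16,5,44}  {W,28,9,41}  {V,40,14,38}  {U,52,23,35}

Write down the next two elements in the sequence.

{T,64,37,32}, {S,76,60,29}

For the letter, letters move back 1 place in the alphabet: Y, X, W, V, U → T → S.
Second value goes 4, 16, 28, 40, 52 → 64 → 76 (+12 each step).
Third value: each term is the sum of the two before it; 4, 5, 9, 14, 23 → 37 → 60.
Fourth value: −3 each step; 47, 44, 41, 38, 35 → 32 → 29.
Putting the parts together: {T,64,37,32} and then {S,76,60,29}.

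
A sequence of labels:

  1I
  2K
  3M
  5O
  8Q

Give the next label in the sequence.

First component: each term is the sum of the two before it; 1, 2, 3, 5, 8 → 13.
Letter: letters move forward 2 places in the alphabet; I, K, M, O, Q → S.
So the next label is 13S.

13S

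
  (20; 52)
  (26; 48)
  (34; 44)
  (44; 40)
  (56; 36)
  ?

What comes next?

First coordinate — differences are 6, 8, 10, … (increasing by 2 each time): 20, 26, 34, 44, 56 → 70.
Second coordinate: −4 each step; 52, 48, 44, 40, 36 → 32.
Combining the parts gives (70; 32).

(70; 32)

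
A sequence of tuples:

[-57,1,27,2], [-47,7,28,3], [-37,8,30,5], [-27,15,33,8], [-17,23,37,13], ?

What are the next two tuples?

[-7,38,42,21], [3,61,48,34]

First component: +10 each step; -57, -47, -37, -27, -17 → -7 → 3.
Second component — each term is the sum of the two before it: 1, 7, 8, 15, 23 → 38 → 61.
Third component: differences are 1, 2, 3, … (increasing by 1 each time), so 27, 28, 30, 33, 37 → 42 → 48.
Fourth component goes 2, 3, 5, 8, 13 → 21 → 34 (each term is the sum of the two before it).
So the next two tuples are [-7,38,42,21] and [3,61,48,34].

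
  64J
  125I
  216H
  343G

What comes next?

First component: 64, 125, 216, 343 → 512 (perfect cubes: 4³, 5³, 6³, …).
Letter — letters move back 1 place in the alphabet: J, I, H, G → F.
Combining the parts gives 512F.

512F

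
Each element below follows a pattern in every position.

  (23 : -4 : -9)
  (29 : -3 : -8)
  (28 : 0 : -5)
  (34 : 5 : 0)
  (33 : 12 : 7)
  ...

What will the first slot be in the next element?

For the first slot, alternating steps +6, −1, +6, −1, …: 23, 29, 28, 34, 33 → 39.
Second slot goes -4, -3, 0, 5, 12 → 21 (differences are 1, 3, 5, … (increasing by 2 each time)).
Third slot: -9, -8, -5, 0, 7 → 16 (always 5 less than the second slot).

39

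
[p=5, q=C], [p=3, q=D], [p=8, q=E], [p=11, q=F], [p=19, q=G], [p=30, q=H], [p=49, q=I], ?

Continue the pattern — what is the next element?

P: 5, 3, 8, 11, 19, 30, 49 → 79 (each term is the sum of the two before it).
For the q, letters move forward 1 place in the alphabet: C, D, E, F, G, H, I → J.
Combining the parts gives [p=79, q=J].

[p=79, q=J]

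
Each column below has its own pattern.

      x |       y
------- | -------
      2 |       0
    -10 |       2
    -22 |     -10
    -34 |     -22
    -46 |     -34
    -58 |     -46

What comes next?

Column x — −12 each step: 2, -10, -22, -34, -46, -58 → -70.
Column y goes 0, 2, -10, -22, -34, -46 → -58 (always the previous value of the column x).
Combining the parts gives -70  -58.

-70  -58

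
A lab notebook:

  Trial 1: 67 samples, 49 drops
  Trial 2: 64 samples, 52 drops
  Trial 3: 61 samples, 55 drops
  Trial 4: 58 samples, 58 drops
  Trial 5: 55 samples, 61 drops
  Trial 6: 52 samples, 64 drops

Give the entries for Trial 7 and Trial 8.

49 samples, 67 drops; 46 samples, 70 drops

Samples: −3 each step; 67, 64, 61, 58, 55, 52 → 49 → 46.
Drops — +3 each step: 49, 52, 55, 58, 61, 64 → 67 → 70.
So the next two lines are 49 samples, 67 drops and 46 samples, 70 drops.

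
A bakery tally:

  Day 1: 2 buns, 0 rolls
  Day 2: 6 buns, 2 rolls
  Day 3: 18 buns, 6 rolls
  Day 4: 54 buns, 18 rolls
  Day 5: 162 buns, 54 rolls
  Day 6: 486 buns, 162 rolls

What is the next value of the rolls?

Buns goes 2, 6, 18, 54, 162, 486 → 1458 (×3 each step).
Rolls — always the previous value of the buns: 0, 2, 6, 18, 54, 162 → 486.

486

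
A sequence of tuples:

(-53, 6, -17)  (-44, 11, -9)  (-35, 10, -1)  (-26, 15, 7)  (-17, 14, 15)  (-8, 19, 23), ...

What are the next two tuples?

(1, 18, 31), (10, 23, 39)

First slot: +9 each step, so -53, -44, -35, -26, -17, -8 → 1 → 10.
Second slot: alternating steps +5, −1, +5, −1, …; 6, 11, 10, 15, 14, 19 → 18 → 23.
Third slot — +8 each step: -17, -9, -1, 7, 15, 23 → 31 → 39.
Putting the parts together: (1, 18, 31) and then (10, 23, 39).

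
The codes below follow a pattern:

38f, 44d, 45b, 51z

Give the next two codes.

52x then 58v

First component: 38, 44, 45, 51 → 52 → 58 (alternating steps +6, +1, +6, +1, …).
Letter goes f, d, b, z → x → v (letters move back 2 places in the alphabet, wrapping A→Z).
So the next two codes are 52x and 58v.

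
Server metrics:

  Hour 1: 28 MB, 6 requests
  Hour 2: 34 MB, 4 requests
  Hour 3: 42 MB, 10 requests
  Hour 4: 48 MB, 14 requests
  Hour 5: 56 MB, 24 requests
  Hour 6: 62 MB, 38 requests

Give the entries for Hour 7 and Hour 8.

MB — alternating steps +6, +8, +6, +8, …: 28, 34, 42, 48, 56, 62 → 70 → 76.
Requests: 6, 4, 10, 14, 24, 38 → 62 → 100 (each term is the sum of the two before it).
Putting the parts together: 70 MB, 62 requests and then 76 MB, 100 requests.

70 MB, 62 requests; 76 MB, 100 requests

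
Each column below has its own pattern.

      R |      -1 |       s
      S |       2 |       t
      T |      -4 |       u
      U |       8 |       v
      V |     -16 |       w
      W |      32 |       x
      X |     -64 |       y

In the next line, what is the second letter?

z

Second letter: s, t, u, v, w, x, y → z (letters move forward 1 place in the alphabet).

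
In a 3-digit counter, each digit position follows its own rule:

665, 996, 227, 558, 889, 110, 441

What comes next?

772

First digit: +3 each step, mod 10, so 6, 9, 2, 5, 8, 1, 4 → 7.
Second digit — +3 each step, mod 10: 6, 9, 2, 5, 8, 1, 4 → 7.
Third digit: 5, 6, 7, 8, 9, 0, 1 → 2 (+1 each step, mod 10).
So the next token is 772.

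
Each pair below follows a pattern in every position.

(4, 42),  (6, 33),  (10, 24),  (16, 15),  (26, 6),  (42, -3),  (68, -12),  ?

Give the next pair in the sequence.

First entry goes 4, 6, 10, 16, 26, 42, 68 → 110 (each term is the sum of the two before it).
Second entry goes 42, 33, 24, 15, 6, -3, -12 → -21 (−9 each step).
Putting it together: (110, -21).

(110, -21)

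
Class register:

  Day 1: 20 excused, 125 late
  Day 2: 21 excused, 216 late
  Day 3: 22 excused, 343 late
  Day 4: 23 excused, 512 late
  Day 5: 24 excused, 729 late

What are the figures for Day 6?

25 excused, 1000 late

Excused: +1 each step, so 20, 21, 22, 23, 24 → 25.
Late: perfect cubes: 5³, 6³, 7³, …, so 125, 216, 343, 512, 729 → 1000.
Combining the parts gives 25 excused, 1000 late.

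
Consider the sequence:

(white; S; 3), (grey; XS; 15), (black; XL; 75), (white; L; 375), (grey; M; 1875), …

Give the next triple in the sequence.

(black; S; 9375)

Shade — repeats white → grey → black: white, grey, black, white, grey → black.
Size: S, XS, XL, L, M → S (runs backward through clothing sizes XS→XL).
Third entry: ×5 each step, so 3, 15, 75, 375, 1875 → 9375.
So the next triple is (black; S; 9375).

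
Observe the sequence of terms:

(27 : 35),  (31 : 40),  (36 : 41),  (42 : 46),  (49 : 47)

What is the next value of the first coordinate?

57

First coordinate — differences are 4, 5, 6, … (increasing by 1 each time): 27, 31, 36, 42, 49 → 57.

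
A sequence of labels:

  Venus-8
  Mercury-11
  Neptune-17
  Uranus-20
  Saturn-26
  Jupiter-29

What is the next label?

Mars-35

Planet: runs backward through the planets Mercury→Neptune, so Venus, Mercury, Neptune, Uranus, Saturn, Jupiter → Mars.
For the second component, alternating steps +3, +6, +3, +6, …: 8, 11, 17, 20, 26, 29 → 35.
Combining the parts gives Mars-35.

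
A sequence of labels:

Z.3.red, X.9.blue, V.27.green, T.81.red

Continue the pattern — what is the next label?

Letter: letters move back 2 places in the alphabet, so Z, X, V, T → R.
Second component: ×3 each step; 3, 9, 27, 81 → 243.
Colour: repeats red → blue → green, so red, blue, green, red → blue.
So the next label is R.243.blue.

R.243.blue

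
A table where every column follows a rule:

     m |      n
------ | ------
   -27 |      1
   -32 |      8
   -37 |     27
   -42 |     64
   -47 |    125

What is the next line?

-52  216

Column m goes -27, -32, -37, -42, -47 → -52 (−5 each step).
Column n: perfect cubes: 1³, 2³, 3³, …; 1, 8, 27, 64, 125 → 216.
So the next line is -52  216.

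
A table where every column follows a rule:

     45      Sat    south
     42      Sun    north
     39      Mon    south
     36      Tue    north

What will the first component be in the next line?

First component — −3 each step: 45, 42, 39, 36 → 33.

33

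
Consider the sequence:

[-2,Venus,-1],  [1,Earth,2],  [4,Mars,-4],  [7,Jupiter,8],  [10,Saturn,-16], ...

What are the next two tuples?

First value: +3 each step; -2, 1, 4, 7, 10 → 13 → 16.
Planet — runs through the planets Mercury→Neptune: Venus, Earth, Mars, Jupiter, Saturn → Uranus → Neptune.
Third value: ×(-2) each step, so -1, 2, -4, 8, -16 → 32 → -64.
So the next two tuples are [13,Uranus,32] and [16,Neptune,-64].

[13,Uranus,32], [16,Neptune,-64]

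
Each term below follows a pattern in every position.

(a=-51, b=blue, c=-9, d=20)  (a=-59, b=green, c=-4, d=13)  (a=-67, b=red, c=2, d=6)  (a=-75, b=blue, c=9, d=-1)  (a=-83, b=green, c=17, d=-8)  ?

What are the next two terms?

A goes -51, -59, -67, -75, -83 → -91 → -99 (−8 each step).
B: repeats blue → green → red, so blue, green, red, blue, green → red → blue.
C: -9, -4, 2, 9, 17 → 26 → 36 (differences are 5, 6, 7, … (increasing by 1 each time)).
D goes 20, 13, 6, -1, -8 → -15 → -22 (−7 each step).
So the next two terms are (a=-91, b=red, c=26, d=-15) and (a=-99, b=blue, c=36, d=-22).

(a=-91, b=red, c=26, d=-15), (a=-99, b=blue, c=36, d=-22)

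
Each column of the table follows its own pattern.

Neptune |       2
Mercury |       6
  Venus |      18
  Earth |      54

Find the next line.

Mars  162

Planet — runs through the planets Mercury→Neptune: Neptune, Mercury, Venus, Earth → Mars.
Second component: ×3 each step; 2, 6, 18, 54 → 162.
So the next line is Mars  162.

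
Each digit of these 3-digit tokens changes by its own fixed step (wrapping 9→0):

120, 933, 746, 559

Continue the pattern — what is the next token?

362

First digit: −2 each step, mod 10, so 1, 9, 7, 5 → 3.
Second digit: +1 each step, mod 10, so 2, 3, 4, 5 → 6.
Third digit: +3 each step, mod 10; 0, 3, 6, 9 → 2.
Putting it together: 362.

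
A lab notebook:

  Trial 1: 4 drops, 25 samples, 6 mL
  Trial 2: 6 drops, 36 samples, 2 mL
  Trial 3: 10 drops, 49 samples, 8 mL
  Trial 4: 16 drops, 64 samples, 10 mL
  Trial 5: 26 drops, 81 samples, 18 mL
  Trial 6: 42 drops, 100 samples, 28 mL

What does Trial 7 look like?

68 drops, 121 samples, 46 mL

For the drops, each term is the sum of the two before it: 4, 6, 10, 16, 26, 42 → 68.
Samples goes 25, 36, 49, 64, 81, 100 → 121 (perfect squares: 5², 6², 7², …).
ML goes 6, 2, 8, 10, 18, 28 → 46 (each term is the sum of the two before it).
Combining the parts gives 68 drops, 121 samples, 46 mL.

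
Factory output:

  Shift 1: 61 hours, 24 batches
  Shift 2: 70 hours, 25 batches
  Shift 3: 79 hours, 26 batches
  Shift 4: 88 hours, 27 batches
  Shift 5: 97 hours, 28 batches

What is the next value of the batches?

Batches — +1 each step: 24, 25, 26, 27, 28 → 29.

29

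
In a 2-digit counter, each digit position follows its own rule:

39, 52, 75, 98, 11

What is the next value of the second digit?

First digit: +2 each step, mod 10; 3, 5, 7, 9, 1 → 3.
For the second digit, +3 each step, mod 10: 9, 2, 5, 8, 1 → 4.

4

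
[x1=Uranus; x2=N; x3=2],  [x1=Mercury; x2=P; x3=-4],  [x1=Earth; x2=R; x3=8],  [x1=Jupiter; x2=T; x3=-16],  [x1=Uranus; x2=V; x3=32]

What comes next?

[x1=Mercury; x2=X; x3=-64]

X1: repeats Uranus → Mercury → Earth → Jupiter, so Uranus, Mercury, Earth, Jupiter, Uranus → Mercury.
X2: letters move forward 2 places in the alphabet, so N, P, R, T, V → X.
X3 — ×(-2) each step: 2, -4, 8, -16, 32 → -64.
So the next triple is [x1=Mercury; x2=X; x3=-64].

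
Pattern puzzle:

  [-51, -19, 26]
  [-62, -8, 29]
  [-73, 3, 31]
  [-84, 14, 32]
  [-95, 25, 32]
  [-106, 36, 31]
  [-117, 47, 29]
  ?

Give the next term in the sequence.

For the first slot, −11 each step: -51, -62, -73, -84, -95, -106, -117 → -128.
Second slot: +11 each step; -19, -8, 3, 14, 25, 36, 47 → 58.
Third slot: differences are 3, 2, 1, … (decreasing by 1 each time); 26, 29, 31, 32, 32, 31, 29 → 26.
So the next term is [-128, 58, 26].

[-128, 58, 26]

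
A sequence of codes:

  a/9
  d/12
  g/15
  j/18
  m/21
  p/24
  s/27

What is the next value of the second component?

For the second component, +3 each step: 9, 12, 15, 18, 21, 24, 27 → 30.

30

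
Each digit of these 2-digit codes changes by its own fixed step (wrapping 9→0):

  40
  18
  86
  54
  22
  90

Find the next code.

First digit: −3 each step, mod 10, so 4, 1, 8, 5, 2, 9 → 6.
For the second digit, −2 each step, mod 10: 0, 8, 6, 4, 2, 0 → 8.
Putting it together: 68.

68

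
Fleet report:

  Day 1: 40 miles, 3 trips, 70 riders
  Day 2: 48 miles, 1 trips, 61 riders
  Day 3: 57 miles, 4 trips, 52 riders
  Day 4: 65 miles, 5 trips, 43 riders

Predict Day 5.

Miles goes 40, 48, 57, 65 → 74 (alternating steps +8, +9, +8, +9, …).
For the trips, each term is the sum of the two before it: 3, 1, 4, 5 → 9.
For the riders, −9 each step: 70, 61, 52, 43 → 34.
Combining the parts gives 74 miles, 9 trips, 34 riders.

74 miles, 9 trips, 34 riders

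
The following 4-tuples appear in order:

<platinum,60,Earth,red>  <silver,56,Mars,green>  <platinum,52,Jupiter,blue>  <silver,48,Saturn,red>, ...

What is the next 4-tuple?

For the metal, alternates platinum ↔ silver: platinum, silver, platinum, silver → platinum.
Second entry: −4 each step, so 60, 56, 52, 48 → 44.
Planet goes Earth, Mars, Jupiter, Saturn → Uranus (runs through the planets Mercury→Neptune).
For the colour, repeats red → green → blue: red, green, blue, red → green.
So the next 4-tuple is <platinum,44,Uranus,green>.

<platinum,44,Uranus,green>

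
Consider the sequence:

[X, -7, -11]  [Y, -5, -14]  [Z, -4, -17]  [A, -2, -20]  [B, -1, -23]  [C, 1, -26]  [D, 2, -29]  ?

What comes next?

Letter: letters move forward 1 place in the alphabet, wrapping Z→A, so X, Y, Z, A, B, C, D → E.
Second entry — alternating steps +2, +1, +2, +1, …: -7, -5, -4, -2, -1, 1, 2 → 4.
Third entry — −3 each step: -11, -14, -17, -20, -23, -26, -29 → -32.
Putting it together: [E, 4, -32].

[E, 4, -32]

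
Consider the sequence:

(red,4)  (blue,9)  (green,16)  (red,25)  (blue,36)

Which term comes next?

Colour: repeats red → blue → green, so red, blue, green, red, blue → green.
Second component: differences are 5, 7, 9, … (increasing by 2 each time); 4, 9, 16, 25, 36 → 49.
Putting it together: (green,49).

(green,49)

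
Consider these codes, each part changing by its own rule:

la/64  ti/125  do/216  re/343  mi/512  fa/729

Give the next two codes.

sol/1000 then la/1331

Note: runs through the solfège scale do→ti; la, ti, do, re, mi, fa → sol → la.
Second component: 64, 125, 216, 343, 512, 729 → 1000 → 1331 (perfect cubes: 4³, 5³, 6³, …).
Putting the parts together: sol/1000 and then la/1331.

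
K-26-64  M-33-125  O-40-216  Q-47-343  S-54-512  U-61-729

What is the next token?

W-68-1000

Letter goes K, M, O, Q, S, U → W (letters move forward 2 places in the alphabet).
For the second component, +7 each step: 26, 33, 40, 47, 54, 61 → 68.
Third component: perfect cubes: 4³, 5³, 6³, …, so 64, 125, 216, 343, 512, 729 → 1000.
Combining the parts gives W-68-1000.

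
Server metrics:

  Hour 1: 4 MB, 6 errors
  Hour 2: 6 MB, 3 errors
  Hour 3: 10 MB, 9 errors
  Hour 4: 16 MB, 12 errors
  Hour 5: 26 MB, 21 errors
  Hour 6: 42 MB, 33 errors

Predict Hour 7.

68 MB, 54 errors

MB: each term is the sum of the two before it; 4, 6, 10, 16, 26, 42 → 68.
Errors: each term is the sum of the two before it; 6, 3, 9, 12, 21, 33 → 54.
So the next line is 68 MB, 54 errors.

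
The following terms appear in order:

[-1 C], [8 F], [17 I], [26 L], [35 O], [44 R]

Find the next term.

First coordinate goes -1, 8, 17, 26, 35, 44 → 53 (+9 each step).
Letter: C, F, I, L, O, R → U (letters move forward 3 places in the alphabet).
So the next term is [53 U].

[53 U]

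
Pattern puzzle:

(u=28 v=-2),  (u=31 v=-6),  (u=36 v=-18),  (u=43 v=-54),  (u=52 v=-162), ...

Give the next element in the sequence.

U goes 28, 31, 36, 43, 52 → 63 (differences are 3, 5, 7, … (increasing by 2 each time)).
V — ×3 each step: -2, -6, -18, -54, -162 → -486.
So the next element is (u=63 v=-486).

(u=63 v=-486)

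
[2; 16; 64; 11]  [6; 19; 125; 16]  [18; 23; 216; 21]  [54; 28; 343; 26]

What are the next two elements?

For the first value, ×3 each step: 2, 6, 18, 54 → 162 → 486.
Second value: differences are 3, 4, 5, … (increasing by 1 each time); 16, 19, 23, 28 → 34 → 41.
Third value: 64, 125, 216, 343 → 512 → 729 (perfect cubes: 4³, 5³, 6³, …).
Fourth value goes 11, 16, 21, 26 → 31 → 36 (+5 each step).
Putting the parts together: [162; 34; 512; 31] and then [486; 41; 729; 36].

[162; 34; 512; 31], [486; 41; 729; 36]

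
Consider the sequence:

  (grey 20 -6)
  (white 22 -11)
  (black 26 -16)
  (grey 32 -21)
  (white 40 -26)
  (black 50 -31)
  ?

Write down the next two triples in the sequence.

Shade goes grey, white, black, grey, white, black → grey → white (repeats grey → white → black).
Second entry: differences are 2, 4, 6, … (increasing by 2 each time), so 20, 22, 26, 32, 40, 50 → 62 → 76.
Third entry: −5 each step; -6, -11, -16, -21, -26, -31 → -36 → -41.
Putting the parts together: (grey 62 -36) and then (white 76 -41).

(grey 62 -36), (white 76 -41)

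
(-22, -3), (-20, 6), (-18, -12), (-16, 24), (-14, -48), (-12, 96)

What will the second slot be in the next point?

-192

First slot: +2 each step; -22, -20, -18, -16, -14, -12 → -10.
Second slot goes -3, 6, -12, 24, -48, 96 → -192 (×(-2) each step).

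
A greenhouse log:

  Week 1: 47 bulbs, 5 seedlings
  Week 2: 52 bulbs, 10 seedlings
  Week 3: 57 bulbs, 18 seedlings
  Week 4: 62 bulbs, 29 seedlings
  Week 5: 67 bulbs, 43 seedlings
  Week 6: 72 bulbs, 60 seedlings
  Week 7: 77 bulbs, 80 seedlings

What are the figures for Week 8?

Bulbs: +5 each step, so 47, 52, 57, 62, 67, 72, 77 → 82.
For the seedlings, differences are 5, 8, 11, … (increasing by 3 each time): 5, 10, 18, 29, 43, 60, 80 → 103.
Putting it together: 82 bulbs, 103 seedlings.

82 bulbs, 103 seedlings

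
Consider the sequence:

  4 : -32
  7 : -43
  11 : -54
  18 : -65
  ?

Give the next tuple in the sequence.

First value goes 4, 7, 11, 18 → 29 (each term is the sum of the two before it).
Second value — −11 each step: -32, -43, -54, -65 → -76.
Combining the parts gives 29 : -76.

29 : -76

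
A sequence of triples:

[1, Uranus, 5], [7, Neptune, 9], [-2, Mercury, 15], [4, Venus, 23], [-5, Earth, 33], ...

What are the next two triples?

First part goes 1, 7, -2, 4, -5 → 1 → -8 (alternating steps +6, −9, +6, −9, …).
For the planet, runs through the planets Mercury→Neptune: Uranus, Neptune, Mercury, Venus, Earth → Mars → Jupiter.
Third part: differences are 4, 6, 8, … (increasing by 2 each time), so 5, 9, 15, 23, 33 → 45 → 59.
So the next two triples are [1, Mars, 45] and [-8, Jupiter, 59].

[1, Mars, 45], [-8, Jupiter, 59]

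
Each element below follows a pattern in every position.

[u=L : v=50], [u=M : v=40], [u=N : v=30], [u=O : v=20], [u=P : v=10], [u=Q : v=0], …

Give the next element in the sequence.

U goes L, M, N, O, P, Q → R (letters move forward 1 place in the alphabet).
V — −10 each step: 50, 40, 30, 20, 10, 0 → -10.
Combining the parts gives [u=R : v=-10].

[u=R : v=-10]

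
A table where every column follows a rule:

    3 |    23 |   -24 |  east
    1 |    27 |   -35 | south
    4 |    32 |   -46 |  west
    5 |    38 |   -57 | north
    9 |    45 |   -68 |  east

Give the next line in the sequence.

14  53  -79  south

First component: each term is the sum of the two before it; 3, 1, 4, 5, 9 → 14.
Second component: differences are 4, 5, 6, … (increasing by 1 each time), so 23, 27, 32, 38, 45 → 53.
Third component: −11 each step, so -24, -35, -46, -57, -68 → -79.
For the direction, repeats east → south → west → north: east, south, west, north, east → south.
Combining the parts gives 14  53  -79  south.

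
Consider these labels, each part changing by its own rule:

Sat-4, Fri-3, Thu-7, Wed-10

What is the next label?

Day: Sat, Fri, Thu, Wed → Tue (runs backward through the weekdays Mon→Sun).
Second component goes 4, 3, 7, 10 → 17 (each term is the sum of the two before it).
Putting it together: Tue-17.

Tue-17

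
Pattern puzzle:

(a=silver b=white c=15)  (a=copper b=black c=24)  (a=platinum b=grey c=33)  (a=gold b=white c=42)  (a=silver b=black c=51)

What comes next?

For the a, repeats silver → copper → platinum → gold: silver, copper, platinum, gold, silver → copper.
B: white, black, grey, white, black → grey (repeats white → black → grey).
For the c, +9 each step: 15, 24, 33, 42, 51 → 60.
So the next triple is (a=copper b=grey c=60).

(a=copper b=grey c=60)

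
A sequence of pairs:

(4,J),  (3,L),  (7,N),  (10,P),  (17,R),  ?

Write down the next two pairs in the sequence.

First value: each term is the sum of the two before it, so 4, 3, 7, 10, 17 → 27 → 44.
For the letter, letters move forward 2 places in the alphabet: J, L, N, P, R → T → V.
Putting the parts together: (27,T) and then (44,V).

(27,T), (44,V)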